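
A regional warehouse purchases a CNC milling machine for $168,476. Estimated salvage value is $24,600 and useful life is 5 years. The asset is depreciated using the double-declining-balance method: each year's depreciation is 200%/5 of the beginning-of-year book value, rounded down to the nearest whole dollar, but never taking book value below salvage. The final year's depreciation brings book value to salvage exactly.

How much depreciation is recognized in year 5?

Depreciable base = $168,476 − $24,600 = $143,876.
Year 1: ⌊$168,476 × 200%/5⌋ = $67,390. Book value $101,086.
Year 2: ⌊$101,086 × 200%/5⌋ = $40,434. Book value $60,652.
Year 3: ⌊$60,652 × 200%/5⌋ = $24,260. Book value $36,392.
Year 4: ⌊$36,392 × 200%/5⌋ = $14,556, capped at $11,792. Book value $24,600.
Year 5 (final): $24,600 − $24,600 = $0. Book value $24,600.

$0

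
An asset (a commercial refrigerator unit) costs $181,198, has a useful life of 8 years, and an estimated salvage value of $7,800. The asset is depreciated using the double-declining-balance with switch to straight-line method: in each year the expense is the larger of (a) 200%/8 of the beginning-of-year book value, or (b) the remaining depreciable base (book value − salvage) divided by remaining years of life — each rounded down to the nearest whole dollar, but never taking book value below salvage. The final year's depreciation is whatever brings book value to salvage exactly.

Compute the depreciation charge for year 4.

$19,111

Depreciable base = $181,198 − $7,800 = $173,398.
Year 1: DB = ⌊$181,198 × 200%/8⌋ = $45,299; SL = ⌊$173,398/8⌋ = $21,674 → take DB $45,299. Book value $135,899.
Year 2: DB = ⌊$135,899 × 200%/8⌋ = $33,974; SL = ⌊$128,099/7⌋ = $18,299 → take DB $33,974. Book value $101,925.
Year 3: DB = ⌊$101,925 × 200%/8⌋ = $25,481; SL = ⌊$94,125/6⌋ = $15,687 → take DB $25,481. Book value $76,444.
Year 4: DB = ⌊$76,444 × 200%/8⌋ = $19,111; SL = ⌊$68,644/5⌋ = $13,728 → take DB $19,111. Book value $57,333.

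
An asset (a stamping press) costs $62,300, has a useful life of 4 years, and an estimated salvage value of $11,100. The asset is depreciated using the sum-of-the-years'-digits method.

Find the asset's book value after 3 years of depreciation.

Depreciable base = $62,300 − $11,100 = $51,200.
Sum of the years' digits = 4+3+2+1 = 10.
Year 1: $51,200 × 4/10 = $20,480. Book value $41,820.
Year 2: $51,200 × 3/10 = $15,360. Book value $26,460.
Year 3: $51,200 × 2/10 = $10,240. Book value $16,220.

$16,220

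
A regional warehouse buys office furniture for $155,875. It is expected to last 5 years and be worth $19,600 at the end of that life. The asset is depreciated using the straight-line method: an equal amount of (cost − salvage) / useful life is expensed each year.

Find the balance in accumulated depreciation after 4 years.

$109,020

Depreciable base = $155,875 − $19,600 = $136,275.
Annual expense = $136,275 / 5 = $27,255.
End of year 1: book value $128,620.
End of year 2: book value $101,365.
End of year 3: book value $74,110.
End of year 4: book value $46,855.
Accumulated through year 4 = $155,875 − $46,855 = $109,020.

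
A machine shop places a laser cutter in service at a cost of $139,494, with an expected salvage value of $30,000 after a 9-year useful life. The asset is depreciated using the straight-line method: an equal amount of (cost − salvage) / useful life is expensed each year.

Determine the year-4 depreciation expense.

$12,166

Depreciable base = $139,494 − $30,000 = $109,494.
Annual expense = $109,494 / 9 = $12,166.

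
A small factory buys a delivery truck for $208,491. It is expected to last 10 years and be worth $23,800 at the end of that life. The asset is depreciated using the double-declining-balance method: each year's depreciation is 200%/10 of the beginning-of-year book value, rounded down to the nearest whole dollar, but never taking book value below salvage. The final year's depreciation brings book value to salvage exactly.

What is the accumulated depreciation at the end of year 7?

Depreciable base = $208,491 − $23,800 = $184,691.
Year 1: ⌊$208,491 × 200%/10⌋ = $41,698. Book value $166,793.
Year 2: ⌊$166,793 × 200%/10⌋ = $33,358. Book value $133,435.
Year 3: ⌊$133,435 × 200%/10⌋ = $26,687. Book value $106,748.
Year 4: ⌊$106,748 × 200%/10⌋ = $21,349. Book value $85,399.
Year 5: ⌊$85,399 × 200%/10⌋ = $17,079. Book value $68,320.
Year 6: ⌊$68,320 × 200%/10⌋ = $13,664. Book value $54,656.
Year 7: ⌊$54,656 × 200%/10⌋ = $10,931. Book value $43,725.
Accumulated through year 7 = $208,491 − $43,725 = $164,766.

$164,766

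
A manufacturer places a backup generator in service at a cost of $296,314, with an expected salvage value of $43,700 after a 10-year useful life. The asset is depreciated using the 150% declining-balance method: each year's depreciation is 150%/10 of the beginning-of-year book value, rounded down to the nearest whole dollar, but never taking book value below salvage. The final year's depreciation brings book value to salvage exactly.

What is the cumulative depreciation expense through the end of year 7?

Depreciable base = $296,314 − $43,700 = $252,614.
Year 1: ⌊$296,314 × 150%/10⌋ = $44,447. Book value $251,867.
Year 2: ⌊$251,867 × 150%/10⌋ = $37,780. Book value $214,087.
Year 3: ⌊$214,087 × 150%/10⌋ = $32,113. Book value $181,974.
Year 4: ⌊$181,974 × 150%/10⌋ = $27,296. Book value $154,678.
Year 5: ⌊$154,678 × 150%/10⌋ = $23,201. Book value $131,477.
Year 6: ⌊$131,477 × 150%/10⌋ = $19,721. Book value $111,756.
Year 7: ⌊$111,756 × 150%/10⌋ = $16,763. Book value $94,993.
Accumulated through year 7 = $296,314 − $94,993 = $201,321.

$201,321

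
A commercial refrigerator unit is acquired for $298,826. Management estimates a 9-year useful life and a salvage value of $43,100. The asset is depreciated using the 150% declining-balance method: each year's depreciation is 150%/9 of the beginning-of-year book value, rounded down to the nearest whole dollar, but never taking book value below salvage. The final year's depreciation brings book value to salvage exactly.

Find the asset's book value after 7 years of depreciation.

$83,399

Depreciable base = $298,826 − $43,100 = $255,726.
Year 1: ⌊$298,826 × 150%/9⌋ = $49,804. Book value $249,022.
Year 2: ⌊$249,022 × 150%/9⌋ = $41,503. Book value $207,519.
Year 3: ⌊$207,519 × 150%/9⌋ = $34,586. Book value $172,933.
Year 4: ⌊$172,933 × 150%/9⌋ = $28,822. Book value $144,111.
Year 5: ⌊$144,111 × 150%/9⌋ = $24,018. Book value $120,093.
Year 6: ⌊$120,093 × 150%/9⌋ = $20,015. Book value $100,078.
Year 7: ⌊$100,078 × 150%/9⌋ = $16,679. Book value $83,399.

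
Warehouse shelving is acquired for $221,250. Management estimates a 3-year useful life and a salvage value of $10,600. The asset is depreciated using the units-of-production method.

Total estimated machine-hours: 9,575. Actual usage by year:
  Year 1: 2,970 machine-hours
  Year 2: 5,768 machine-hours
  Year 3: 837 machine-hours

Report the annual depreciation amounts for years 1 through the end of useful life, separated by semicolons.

Depreciable base = $221,250 − $10,600 = $210,650.
Rate = $210,650 / 9,575 machine-hours = $22 per machine-hour.
Year 1: 2,970 × $22 = $65,340. Book value $155,910.
Year 2: 5,768 × $22 = $126,896. Book value $29,014.
Year 3: 837 × $22 = $18,414. Book value $10,600.

$65,340; $126,896; $18,414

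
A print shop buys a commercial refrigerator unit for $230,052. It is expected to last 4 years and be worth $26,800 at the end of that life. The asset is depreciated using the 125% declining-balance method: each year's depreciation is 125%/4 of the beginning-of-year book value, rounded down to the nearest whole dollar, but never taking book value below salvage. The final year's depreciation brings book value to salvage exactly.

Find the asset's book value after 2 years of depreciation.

$108,736

Depreciable base = $230,052 − $26,800 = $203,252.
Year 1: ⌊$230,052 × 125%/4⌋ = $71,891. Book value $158,161.
Year 2: ⌊$158,161 × 125%/4⌋ = $49,425. Book value $108,736.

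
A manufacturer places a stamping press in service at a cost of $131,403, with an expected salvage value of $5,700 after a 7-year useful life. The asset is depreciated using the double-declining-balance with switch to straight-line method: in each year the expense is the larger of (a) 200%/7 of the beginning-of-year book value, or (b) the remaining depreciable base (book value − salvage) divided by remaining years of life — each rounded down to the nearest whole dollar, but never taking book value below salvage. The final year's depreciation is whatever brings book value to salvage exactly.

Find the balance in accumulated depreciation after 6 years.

Depreciable base = $131,403 − $5,700 = $125,703.
Year 1: DB = ⌊$131,403 × 200%/7⌋ = $37,543; SL = ⌊$125,703/7⌋ = $17,957 → take DB $37,543. Book value $93,860.
Year 2: DB = ⌊$93,860 × 200%/7⌋ = $26,817; SL = ⌊$88,160/6⌋ = $14,693 → take DB $26,817. Book value $67,043.
Year 3: DB = ⌊$67,043 × 200%/7⌋ = $19,155; SL = ⌊$61,343/5⌋ = $12,268 → take DB $19,155. Book value $47,888.
Year 4: DB = ⌊$47,888 × 200%/7⌋ = $13,682; SL = ⌊$42,188/4⌋ = $10,547 → take DB $13,682. Book value $34,206.
Year 5: DB = ⌊$34,206 × 200%/7⌋ = $9,773; SL = ⌊$28,506/3⌋ = $9,502 → take DB $9,773. Book value $24,433.
Year 6: DB = ⌊$24,433 × 200%/7⌋ = $6,980; SL = ⌊$18,733/2⌋ = $9,366 → take SL $9,366. Book value $15,067.
Accumulated through year 6 = $131,403 − $15,067 = $116,336.

$116,336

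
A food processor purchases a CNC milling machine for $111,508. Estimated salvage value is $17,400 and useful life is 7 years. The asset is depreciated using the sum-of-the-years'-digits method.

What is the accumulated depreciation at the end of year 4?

Depreciable base = $111,508 − $17,400 = $94,108.
Sum of the years' digits = 7+6+5+4+3+2+1 = 28.
Year 1: $94,108 × 7/28 = $23,527. Book value $87,981.
Year 2: $94,108 × 6/28 = $20,166. Book value $67,815.
Year 3: $94,108 × 5/28 = $16,805. Book value $51,010.
Year 4: $94,108 × 4/28 = $13,444. Book value $37,566.
Accumulated through year 4 = $111,508 − $37,566 = $73,942.

$73,942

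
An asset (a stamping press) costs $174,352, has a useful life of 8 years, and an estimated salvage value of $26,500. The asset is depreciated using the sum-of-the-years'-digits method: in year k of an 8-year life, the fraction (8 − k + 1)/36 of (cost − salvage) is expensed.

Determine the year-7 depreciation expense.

$8,214

Depreciable base = $174,352 − $26,500 = $147,852.
Sum of the years' digits = 8+7+6+5+4+3+2+1 = 36.
Year 1: $147,852 × 8/36 = $32,856. Book value $141,496.
Year 2: $147,852 × 7/36 = $28,749. Book value $112,747.
Year 3: $147,852 × 6/36 = $24,642. Book value $88,105.
Year 4: $147,852 × 5/36 = $20,535. Book value $67,570.
Year 5: $147,852 × 4/36 = $16,428. Book value $51,142.
Year 6: $147,852 × 3/36 = $12,321. Book value $38,821.
Year 7: $147,852 × 2/36 = $8,214. Book value $30,607.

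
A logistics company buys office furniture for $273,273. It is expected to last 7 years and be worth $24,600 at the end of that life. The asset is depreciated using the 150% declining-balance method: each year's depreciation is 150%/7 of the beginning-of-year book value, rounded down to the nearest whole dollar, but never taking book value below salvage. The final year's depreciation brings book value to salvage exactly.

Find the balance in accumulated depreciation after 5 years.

Depreciable base = $273,273 − $24,600 = $248,673.
Year 1: ⌊$273,273 × 150%/7⌋ = $58,558. Book value $214,715.
Year 2: ⌊$214,715 × 150%/7⌋ = $46,010. Book value $168,705.
Year 3: ⌊$168,705 × 150%/7⌋ = $36,151. Book value $132,554.
Year 4: ⌊$132,554 × 150%/7⌋ = $28,404. Book value $104,150.
Year 5: ⌊$104,150 × 150%/7⌋ = $22,317. Book value $81,833.
Accumulated through year 5 = $273,273 − $81,833 = $191,440.

$191,440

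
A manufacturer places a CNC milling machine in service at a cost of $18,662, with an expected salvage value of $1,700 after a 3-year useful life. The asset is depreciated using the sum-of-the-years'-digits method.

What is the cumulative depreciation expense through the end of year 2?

Depreciable base = $18,662 − $1,700 = $16,962.
Sum of the years' digits = 3+2+1 = 6.
Year 1: $16,962 × 3/6 = $8,481. Book value $10,181.
Year 2: $16,962 × 2/6 = $5,654. Book value $4,527.
Accumulated through year 2 = $18,662 − $4,527 = $14,135.

$14,135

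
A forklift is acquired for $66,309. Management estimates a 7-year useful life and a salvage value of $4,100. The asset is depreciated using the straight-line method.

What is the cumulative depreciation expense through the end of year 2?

Depreciable base = $66,309 − $4,100 = $62,209.
Annual expense = $62,209 / 7 = $8,887.
End of year 1: book value $57,422.
End of year 2: book value $48,535.
Accumulated through year 2 = $66,309 − $48,535 = $17,774.

$17,774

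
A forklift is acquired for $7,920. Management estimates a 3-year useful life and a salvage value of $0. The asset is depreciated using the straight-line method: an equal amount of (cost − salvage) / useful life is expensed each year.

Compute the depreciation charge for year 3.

$2,640

Depreciable base = $7,920 − $0 = $7,920.
Annual expense = $7,920 / 3 = $2,640.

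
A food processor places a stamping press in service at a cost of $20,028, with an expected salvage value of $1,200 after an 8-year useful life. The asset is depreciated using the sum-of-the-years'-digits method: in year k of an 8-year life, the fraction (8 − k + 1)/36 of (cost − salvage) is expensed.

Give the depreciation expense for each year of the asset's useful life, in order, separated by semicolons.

$4,184; $3,661; $3,138; $2,615; $2,092; $1,569; $1,046; $523

Depreciable base = $20,028 − $1,200 = $18,828.
Sum of the years' digits = 8+7+6+5+4+3+2+1 = 36.
Year 1: $18,828 × 8/36 = $4,184. Book value $15,844.
Year 2: $18,828 × 7/36 = $3,661. Book value $12,183.
Year 3: $18,828 × 6/36 = $3,138. Book value $9,045.
Year 4: $18,828 × 5/36 = $2,615. Book value $6,430.
Year 5: $18,828 × 4/36 = $2,092. Book value $4,338.
Year 6: $18,828 × 3/36 = $1,569. Book value $2,769.
Year 7: $18,828 × 2/36 = $1,046. Book value $1,723.
Year 8: $18,828 × 1/36 = $523. Book value $1,200.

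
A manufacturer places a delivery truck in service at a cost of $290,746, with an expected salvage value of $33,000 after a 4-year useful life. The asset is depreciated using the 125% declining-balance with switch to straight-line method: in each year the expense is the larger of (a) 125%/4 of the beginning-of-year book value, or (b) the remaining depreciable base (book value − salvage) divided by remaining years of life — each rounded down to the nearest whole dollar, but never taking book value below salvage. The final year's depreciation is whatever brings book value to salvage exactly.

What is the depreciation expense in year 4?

Depreciable base = $290,746 − $33,000 = $257,746.
Year 1: DB = ⌊$290,746 × 125%/4⌋ = $90,858; SL = ⌊$257,746/4⌋ = $64,436 → take DB $90,858. Book value $199,888.
Year 2: DB = ⌊$199,888 × 125%/4⌋ = $62,465; SL = ⌊$166,888/3⌋ = $55,629 → take DB $62,465. Book value $137,423.
Year 3: DB = ⌊$137,423 × 125%/4⌋ = $42,944; SL = ⌊$104,423/2⌋ = $52,211 → take SL $52,211. Book value $85,212.
Year 4 (final): $85,212 − $33,000 = $52,212. Book value $33,000.

$52,212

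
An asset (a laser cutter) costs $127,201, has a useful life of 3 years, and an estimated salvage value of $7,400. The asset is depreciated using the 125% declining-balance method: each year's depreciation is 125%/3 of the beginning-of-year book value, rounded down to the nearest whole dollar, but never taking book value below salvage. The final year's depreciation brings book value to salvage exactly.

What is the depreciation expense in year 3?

Depreciable base = $127,201 − $7,400 = $119,801.
Year 1: ⌊$127,201 × 125%/3⌋ = $53,000. Book value $74,201.
Year 2: ⌊$74,201 × 125%/3⌋ = $30,917. Book value $43,284.
Year 3 (final): $43,284 − $7,400 = $35,884. Book value $7,400.

$35,884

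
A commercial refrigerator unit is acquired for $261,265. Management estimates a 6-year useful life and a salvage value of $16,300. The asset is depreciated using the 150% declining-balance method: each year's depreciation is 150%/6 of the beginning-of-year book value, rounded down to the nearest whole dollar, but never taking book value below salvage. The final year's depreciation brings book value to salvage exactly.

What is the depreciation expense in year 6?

Depreciable base = $261,265 − $16,300 = $244,965.
Year 1: ⌊$261,265 × 150%/6⌋ = $65,316. Book value $195,949.
Year 2: ⌊$195,949 × 150%/6⌋ = $48,987. Book value $146,962.
Year 3: ⌊$146,962 × 150%/6⌋ = $36,740. Book value $110,222.
Year 4: ⌊$110,222 × 150%/6⌋ = $27,555. Book value $82,667.
Year 5: ⌊$82,667 × 150%/6⌋ = $20,666. Book value $62,001.
Year 6 (final): $62,001 − $16,300 = $45,701. Book value $16,300.

$45,701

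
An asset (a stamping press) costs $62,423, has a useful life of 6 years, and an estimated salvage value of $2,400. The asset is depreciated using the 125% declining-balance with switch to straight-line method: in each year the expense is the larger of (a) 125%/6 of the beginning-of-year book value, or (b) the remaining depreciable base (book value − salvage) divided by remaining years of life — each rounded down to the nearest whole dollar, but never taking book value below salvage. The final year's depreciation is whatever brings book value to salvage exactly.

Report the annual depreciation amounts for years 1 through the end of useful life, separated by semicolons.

Depreciable base = $62,423 − $2,400 = $60,023.
Year 1: DB = ⌊$62,423 × 125%/6⌋ = $13,004; SL = ⌊$60,023/6⌋ = $10,003 → take DB $13,004. Book value $49,419.
Year 2: DB = ⌊$49,419 × 125%/6⌋ = $10,295; SL = ⌊$47,019/5⌋ = $9,403 → take DB $10,295. Book value $39,124.
Year 3: DB = ⌊$39,124 × 125%/6⌋ = $8,150; SL = ⌊$36,724/4⌋ = $9,181 → take SL $9,181. Book value $29,943.
Year 4: DB = ⌊$29,943 × 125%/6⌋ = $6,238; SL = ⌊$27,543/3⌋ = $9,181 → take SL $9,181. Book value $20,762.
Year 5: DB = ⌊$20,762 × 125%/6⌋ = $4,325; SL = ⌊$18,362/2⌋ = $9,181 → take SL $9,181. Book value $11,581.
Year 6 (final): $11,581 − $2,400 = $9,181. Book value $2,400.

$13,004; $10,295; $9,181; $9,181; $9,181; $9,181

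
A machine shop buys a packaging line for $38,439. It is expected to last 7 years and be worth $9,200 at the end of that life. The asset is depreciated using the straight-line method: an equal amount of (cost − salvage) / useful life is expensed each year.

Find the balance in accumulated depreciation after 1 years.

$4,177

Depreciable base = $38,439 − $9,200 = $29,239.
Annual expense = $29,239 / 7 = $4,177.
End of year 1: book value $34,262.
Accumulated through year 1 = $38,439 − $34,262 = $4,177.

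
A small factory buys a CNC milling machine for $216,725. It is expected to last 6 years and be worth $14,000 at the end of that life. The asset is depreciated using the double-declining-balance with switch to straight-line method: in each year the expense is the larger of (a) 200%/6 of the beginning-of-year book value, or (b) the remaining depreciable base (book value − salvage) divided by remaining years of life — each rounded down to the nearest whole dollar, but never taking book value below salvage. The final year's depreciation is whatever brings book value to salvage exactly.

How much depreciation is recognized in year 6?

$14,406

Depreciable base = $216,725 − $14,000 = $202,725.
Year 1: DB = ⌊$216,725 × 200%/6⌋ = $72,241; SL = ⌊$202,725/6⌋ = $33,787 → take DB $72,241. Book value $144,484.
Year 2: DB = ⌊$144,484 × 200%/6⌋ = $48,161; SL = ⌊$130,484/5⌋ = $26,096 → take DB $48,161. Book value $96,323.
Year 3: DB = ⌊$96,323 × 200%/6⌋ = $32,107; SL = ⌊$82,323/4⌋ = $20,580 → take DB $32,107. Book value $64,216.
Year 4: DB = ⌊$64,216 × 200%/6⌋ = $21,405; SL = ⌊$50,216/3⌋ = $16,738 → take DB $21,405. Book value $42,811.
Year 5: DB = ⌊$42,811 × 200%/6⌋ = $14,270; SL = ⌊$28,811/2⌋ = $14,405 → take SL $14,405. Book value $28,406.
Year 6 (final): $28,406 − $14,000 = $14,406. Book value $14,000.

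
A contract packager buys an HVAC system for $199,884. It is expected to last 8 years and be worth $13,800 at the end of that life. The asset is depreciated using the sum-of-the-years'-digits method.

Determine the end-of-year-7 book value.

$18,969

Depreciable base = $199,884 − $13,800 = $186,084.
Sum of the years' digits = 8+7+6+5+4+3+2+1 = 36.
Year 1: $186,084 × 8/36 = $41,352. Book value $158,532.
Year 2: $186,084 × 7/36 = $36,183. Book value $122,349.
Year 3: $186,084 × 6/36 = $31,014. Book value $91,335.
Year 4: $186,084 × 5/36 = $25,845. Book value $65,490.
Year 5: $186,084 × 4/36 = $20,676. Book value $44,814.
Year 6: $186,084 × 3/36 = $15,507. Book value $29,307.
Year 7: $186,084 × 2/36 = $10,338. Book value $18,969.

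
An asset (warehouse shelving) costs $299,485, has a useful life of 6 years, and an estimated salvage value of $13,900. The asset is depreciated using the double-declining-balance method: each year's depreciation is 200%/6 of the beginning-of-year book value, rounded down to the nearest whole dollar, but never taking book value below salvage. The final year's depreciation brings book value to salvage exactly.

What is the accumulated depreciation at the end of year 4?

Depreciable base = $299,485 − $13,900 = $285,585.
Year 1: ⌊$299,485 × 200%/6⌋ = $99,828. Book value $199,657.
Year 2: ⌊$199,657 × 200%/6⌋ = $66,552. Book value $133,105.
Year 3: ⌊$133,105 × 200%/6⌋ = $44,368. Book value $88,737.
Year 4: ⌊$88,737 × 200%/6⌋ = $29,579. Book value $59,158.
Accumulated through year 4 = $299,485 − $59,158 = $240,327.

$240,327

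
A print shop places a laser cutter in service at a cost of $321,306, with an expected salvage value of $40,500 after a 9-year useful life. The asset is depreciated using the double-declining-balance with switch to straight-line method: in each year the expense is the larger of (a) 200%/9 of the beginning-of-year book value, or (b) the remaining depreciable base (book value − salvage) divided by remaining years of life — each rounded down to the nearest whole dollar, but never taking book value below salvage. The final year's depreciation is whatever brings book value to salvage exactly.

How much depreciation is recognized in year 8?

Depreciable base = $321,306 − $40,500 = $280,806.
Year 1: DB = ⌊$321,306 × 200%/9⌋ = $71,401; SL = ⌊$280,806/9⌋ = $31,200 → take DB $71,401. Book value $249,905.
Year 2: DB = ⌊$249,905 × 200%/9⌋ = $55,534; SL = ⌊$209,405/8⌋ = $26,175 → take DB $55,534. Book value $194,371.
Year 3: DB = ⌊$194,371 × 200%/9⌋ = $43,193; SL = ⌊$153,871/7⌋ = $21,981 → take DB $43,193. Book value $151,178.
Year 4: DB = ⌊$151,178 × 200%/9⌋ = $33,595; SL = ⌊$110,678/6⌋ = $18,446 → take DB $33,595. Book value $117,583.
Year 5: DB = ⌊$117,583 × 200%/9⌋ = $26,129; SL = ⌊$77,083/5⌋ = $15,416 → take DB $26,129. Book value $91,454.
Year 6: DB = ⌊$91,454 × 200%/9⌋ = $20,323; SL = ⌊$50,954/4⌋ = $12,738 → take DB $20,323. Book value $71,131.
Year 7: DB = ⌊$71,131 × 200%/9⌋ = $15,806; SL = ⌊$30,631/3⌋ = $10,210 → take DB $15,806. Book value $55,325.
Year 8: DB = ⌊$55,325 × 200%/9⌋ = $12,294; SL = ⌊$14,825/2⌋ = $7,412 → take DB $12,294. Book value $43,031.

$12,294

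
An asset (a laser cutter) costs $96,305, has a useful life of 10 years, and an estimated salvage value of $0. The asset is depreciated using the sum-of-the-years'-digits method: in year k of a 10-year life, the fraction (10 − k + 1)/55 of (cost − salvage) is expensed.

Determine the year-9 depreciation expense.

$3,502

Depreciable base = $96,305 − $0 = $96,305.
Sum of the years' digits = 10+9+8+7+6+5+4+3+2+1 = 55.
Year 1: $96,305 × 10/55 = $17,510. Book value $78,795.
Year 2: $96,305 × 9/55 = $15,759. Book value $63,036.
Year 3: $96,305 × 8/55 = $14,008. Book value $49,028.
Year 4: $96,305 × 7/55 = $12,257. Book value $36,771.
Year 5: $96,305 × 6/55 = $10,506. Book value $26,265.
Year 6: $96,305 × 5/55 = $8,755. Book value $17,510.
Year 7: $96,305 × 4/55 = $7,004. Book value $10,506.
Year 8: $96,305 × 3/55 = $5,253. Book value $5,253.
Year 9: $96,305 × 2/55 = $3,502. Book value $1,751.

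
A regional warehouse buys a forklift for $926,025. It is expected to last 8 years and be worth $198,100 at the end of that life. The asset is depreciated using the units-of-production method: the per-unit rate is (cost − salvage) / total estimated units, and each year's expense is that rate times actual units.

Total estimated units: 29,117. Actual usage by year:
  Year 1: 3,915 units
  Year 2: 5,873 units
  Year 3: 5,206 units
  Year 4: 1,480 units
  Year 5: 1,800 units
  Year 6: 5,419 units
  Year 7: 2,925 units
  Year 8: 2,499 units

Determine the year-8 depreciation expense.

Depreciable base = $926,025 − $198,100 = $727,925.
Rate = $727,925 / 29,117 units = $25 per unit.
Year 1: 3,915 × $25 = $97,875. Book value $828,150.
Year 2: 5,873 × $25 = $146,825. Book value $681,325.
Year 3: 5,206 × $25 = $130,150. Book value $551,175.
Year 4: 1,480 × $25 = $37,000. Book value $514,175.
Year 5: 1,800 × $25 = $45,000. Book value $469,175.
Year 6: 5,419 × $25 = $135,475. Book value $333,700.
Year 7: 2,925 × $25 = $73,125. Book value $260,575.
Year 8: 2,499 × $25 = $62,475. Book value $198,100.

$62,475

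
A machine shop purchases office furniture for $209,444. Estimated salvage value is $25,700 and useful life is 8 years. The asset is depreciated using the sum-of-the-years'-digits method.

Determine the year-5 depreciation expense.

$20,416

Depreciable base = $209,444 − $25,700 = $183,744.
Sum of the years' digits = 8+7+6+5+4+3+2+1 = 36.
Year 1: $183,744 × 8/36 = $40,832. Book value $168,612.
Year 2: $183,744 × 7/36 = $35,728. Book value $132,884.
Year 3: $183,744 × 6/36 = $30,624. Book value $102,260.
Year 4: $183,744 × 5/36 = $25,520. Book value $76,740.
Year 5: $183,744 × 4/36 = $20,416. Book value $56,324.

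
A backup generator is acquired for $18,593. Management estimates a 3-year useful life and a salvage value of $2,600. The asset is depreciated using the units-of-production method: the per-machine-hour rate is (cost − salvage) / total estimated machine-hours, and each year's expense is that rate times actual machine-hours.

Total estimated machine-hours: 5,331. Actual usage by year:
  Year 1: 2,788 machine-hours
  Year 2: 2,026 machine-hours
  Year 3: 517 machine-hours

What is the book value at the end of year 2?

Depreciable base = $18,593 − $2,600 = $15,993.
Rate = $15,993 / 5,331 machine-hours = $3 per machine-hour.
Year 1: 2,788 × $3 = $8,364. Book value $10,229.
Year 2: 2,026 × $3 = $6,078. Book value $4,151.

$4,151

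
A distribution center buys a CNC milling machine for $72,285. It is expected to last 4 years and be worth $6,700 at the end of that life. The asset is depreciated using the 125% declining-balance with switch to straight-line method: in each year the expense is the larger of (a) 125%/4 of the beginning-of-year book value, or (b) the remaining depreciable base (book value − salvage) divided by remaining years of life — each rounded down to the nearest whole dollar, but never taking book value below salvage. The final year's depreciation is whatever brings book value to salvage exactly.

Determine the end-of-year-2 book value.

Depreciable base = $72,285 − $6,700 = $65,585.
Year 1: DB = ⌊$72,285 × 125%/4⌋ = $22,589; SL = ⌊$65,585/4⌋ = $16,396 → take DB $22,589. Book value $49,696.
Year 2: DB = ⌊$49,696 × 125%/4⌋ = $15,530; SL = ⌊$42,996/3⌋ = $14,332 → take DB $15,530. Book value $34,166.

$34,166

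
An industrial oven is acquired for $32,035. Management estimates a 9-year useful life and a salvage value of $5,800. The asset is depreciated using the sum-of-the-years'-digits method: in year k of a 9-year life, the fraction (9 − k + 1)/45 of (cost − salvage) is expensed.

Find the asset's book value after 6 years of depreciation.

Depreciable base = $32,035 − $5,800 = $26,235.
Sum of the years' digits = 9+8+7+6+5+4+3+2+1 = 45.
Year 1: $26,235 × 9/45 = $5,247. Book value $26,788.
Year 2: $26,235 × 8/45 = $4,664. Book value $22,124.
Year 3: $26,235 × 7/45 = $4,081. Book value $18,043.
Year 4: $26,235 × 6/45 = $3,498. Book value $14,545.
Year 5: $26,235 × 5/45 = $2,915. Book value $11,630.
Year 6: $26,235 × 4/45 = $2,332. Book value $9,298.

$9,298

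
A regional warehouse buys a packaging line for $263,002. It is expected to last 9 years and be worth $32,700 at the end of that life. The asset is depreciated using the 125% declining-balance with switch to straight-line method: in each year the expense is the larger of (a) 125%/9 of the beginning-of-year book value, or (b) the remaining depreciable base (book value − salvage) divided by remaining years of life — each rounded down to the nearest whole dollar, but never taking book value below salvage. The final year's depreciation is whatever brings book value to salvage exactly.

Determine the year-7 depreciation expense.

$22,382

Depreciable base = $263,002 − $32,700 = $230,302.
Year 1: DB = ⌊$263,002 × 125%/9⌋ = $36,528; SL = ⌊$230,302/9⌋ = $25,589 → take DB $36,528. Book value $226,474.
Year 2: DB = ⌊$226,474 × 125%/9⌋ = $31,454; SL = ⌊$193,774/8⌋ = $24,221 → take DB $31,454. Book value $195,020.
Year 3: DB = ⌊$195,020 × 125%/9⌋ = $27,086; SL = ⌊$162,320/7⌋ = $23,188 → take DB $27,086. Book value $167,934.
Year 4: DB = ⌊$167,934 × 125%/9⌋ = $23,324; SL = ⌊$135,234/6⌋ = $22,539 → take DB $23,324. Book value $144,610.
Year 5: DB = ⌊$144,610 × 125%/9⌋ = $20,084; SL = ⌊$111,910/5⌋ = $22,382 → take SL $22,382. Book value $122,228.
Year 6: DB = ⌊$122,228 × 125%/9⌋ = $16,976; SL = ⌊$89,528/4⌋ = $22,382 → take SL $22,382. Book value $99,846.
Year 7: DB = ⌊$99,846 × 125%/9⌋ = $13,867; SL = ⌊$67,146/3⌋ = $22,382 → take SL $22,382. Book value $77,464.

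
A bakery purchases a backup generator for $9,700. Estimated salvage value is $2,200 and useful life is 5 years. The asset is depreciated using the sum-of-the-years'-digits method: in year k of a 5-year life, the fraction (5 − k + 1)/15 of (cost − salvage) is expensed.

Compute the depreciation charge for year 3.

Depreciable base = $9,700 − $2,200 = $7,500.
Sum of the years' digits = 5+4+3+2+1 = 15.
Year 1: $7,500 × 5/15 = $2,500. Book value $7,200.
Year 2: $7,500 × 4/15 = $2,000. Book value $5,200.
Year 3: $7,500 × 3/15 = $1,500. Book value $3,700.

$1,500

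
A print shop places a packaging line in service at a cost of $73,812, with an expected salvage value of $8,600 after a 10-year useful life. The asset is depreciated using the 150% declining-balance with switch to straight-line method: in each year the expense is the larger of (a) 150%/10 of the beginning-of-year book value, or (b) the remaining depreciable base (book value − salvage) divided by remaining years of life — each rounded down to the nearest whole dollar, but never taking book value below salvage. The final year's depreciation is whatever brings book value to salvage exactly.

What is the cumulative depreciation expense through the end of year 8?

Depreciable base = $73,812 − $8,600 = $65,212.
Year 1: DB = ⌊$73,812 × 150%/10⌋ = $11,071; SL = ⌊$65,212/10⌋ = $6,521 → take DB $11,071. Book value $62,741.
Year 2: DB = ⌊$62,741 × 150%/10⌋ = $9,411; SL = ⌊$54,141/9⌋ = $6,015 → take DB $9,411. Book value $53,330.
Year 3: DB = ⌊$53,330 × 150%/10⌋ = $7,999; SL = ⌊$44,730/8⌋ = $5,591 → take DB $7,999. Book value $45,331.
Year 4: DB = ⌊$45,331 × 150%/10⌋ = $6,799; SL = ⌊$36,731/7⌋ = $5,247 → take DB $6,799. Book value $38,532.
Year 5: DB = ⌊$38,532 × 150%/10⌋ = $5,779; SL = ⌊$29,932/6⌋ = $4,988 → take DB $5,779. Book value $32,753.
Year 6: DB = ⌊$32,753 × 150%/10⌋ = $4,912; SL = ⌊$24,153/5⌋ = $4,830 → take DB $4,912. Book value $27,841.
Year 7: DB = ⌊$27,841 × 150%/10⌋ = $4,176; SL = ⌊$19,241/4⌋ = $4,810 → take SL $4,810. Book value $23,031.
Year 8: DB = ⌊$23,031 × 150%/10⌋ = $3,454; SL = ⌊$14,431/3⌋ = $4,810 → take SL $4,810. Book value $18,221.
Accumulated through year 8 = $73,812 − $18,221 = $55,591.

$55,591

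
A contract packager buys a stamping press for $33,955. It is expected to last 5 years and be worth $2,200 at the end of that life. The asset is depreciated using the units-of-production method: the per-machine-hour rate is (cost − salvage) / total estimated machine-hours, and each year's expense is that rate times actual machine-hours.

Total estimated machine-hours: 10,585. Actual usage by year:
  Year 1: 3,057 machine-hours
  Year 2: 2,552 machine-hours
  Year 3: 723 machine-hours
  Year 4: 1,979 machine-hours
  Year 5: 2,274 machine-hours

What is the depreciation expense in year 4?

$5,937

Depreciable base = $33,955 − $2,200 = $31,755.
Rate = $31,755 / 10,585 machine-hours = $3 per machine-hour.
Year 1: 3,057 × $3 = $9,171. Book value $24,784.
Year 2: 2,552 × $3 = $7,656. Book value $17,128.
Year 3: 723 × $3 = $2,169. Book value $14,959.
Year 4: 1,979 × $3 = $5,937. Book value $9,022.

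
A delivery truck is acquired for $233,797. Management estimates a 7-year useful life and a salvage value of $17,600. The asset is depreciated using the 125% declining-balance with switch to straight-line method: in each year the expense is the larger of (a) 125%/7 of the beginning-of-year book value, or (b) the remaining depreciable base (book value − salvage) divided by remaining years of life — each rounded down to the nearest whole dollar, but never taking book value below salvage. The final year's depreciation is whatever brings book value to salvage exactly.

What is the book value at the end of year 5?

Depreciable base = $233,797 − $17,600 = $216,197.
Year 1: DB = ⌊$233,797 × 125%/7⌋ = $41,749; SL = ⌊$216,197/7⌋ = $30,885 → take DB $41,749. Book value $192,048.
Year 2: DB = ⌊$192,048 × 125%/7⌋ = $34,294; SL = ⌊$174,448/6⌋ = $29,074 → take DB $34,294. Book value $157,754.
Year 3: DB = ⌊$157,754 × 125%/7⌋ = $28,170; SL = ⌊$140,154/5⌋ = $28,030 → take DB $28,170. Book value $129,584.
Year 4: DB = ⌊$129,584 × 125%/7⌋ = $23,140; SL = ⌊$111,984/4⌋ = $27,996 → take SL $27,996. Book value $101,588.
Year 5: DB = ⌊$101,588 × 125%/7⌋ = $18,140; SL = ⌊$83,988/3⌋ = $27,996 → take SL $27,996. Book value $73,592.

$73,592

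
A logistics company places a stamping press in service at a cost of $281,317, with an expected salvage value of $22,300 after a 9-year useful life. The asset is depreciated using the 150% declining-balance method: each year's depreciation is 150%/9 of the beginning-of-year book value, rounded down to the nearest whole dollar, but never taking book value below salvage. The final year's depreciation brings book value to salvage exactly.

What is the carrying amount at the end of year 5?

$113,056

Depreciable base = $281,317 − $22,300 = $259,017.
Year 1: ⌊$281,317 × 150%/9⌋ = $46,886. Book value $234,431.
Year 2: ⌊$234,431 × 150%/9⌋ = $39,071. Book value $195,360.
Year 3: ⌊$195,360 × 150%/9⌋ = $32,560. Book value $162,800.
Year 4: ⌊$162,800 × 150%/9⌋ = $27,133. Book value $135,667.
Year 5: ⌊$135,667 × 150%/9⌋ = $22,611. Book value $113,056.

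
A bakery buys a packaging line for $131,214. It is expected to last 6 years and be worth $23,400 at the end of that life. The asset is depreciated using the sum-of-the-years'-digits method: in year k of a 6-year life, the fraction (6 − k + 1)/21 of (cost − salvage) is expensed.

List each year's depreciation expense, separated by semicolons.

$30,804; $25,670; $20,536; $15,402; $10,268; $5,134

Depreciable base = $131,214 − $23,400 = $107,814.
Sum of the years' digits = 6+5+4+3+2+1 = 21.
Year 1: $107,814 × 6/21 = $30,804. Book value $100,410.
Year 2: $107,814 × 5/21 = $25,670. Book value $74,740.
Year 3: $107,814 × 4/21 = $20,536. Book value $54,204.
Year 4: $107,814 × 3/21 = $15,402. Book value $38,802.
Year 5: $107,814 × 2/21 = $10,268. Book value $28,534.
Year 6: $107,814 × 1/21 = $5,134. Book value $23,400.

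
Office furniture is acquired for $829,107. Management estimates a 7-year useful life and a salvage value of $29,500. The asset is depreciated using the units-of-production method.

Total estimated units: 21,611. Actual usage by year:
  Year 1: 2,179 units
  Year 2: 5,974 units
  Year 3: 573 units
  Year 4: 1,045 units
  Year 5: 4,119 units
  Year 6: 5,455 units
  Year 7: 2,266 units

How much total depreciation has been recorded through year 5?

$513,930

Depreciable base = $829,107 − $29,500 = $799,607.
Rate = $799,607 / 21,611 units = $37 per unit.
Year 1: 2,179 × $37 = $80,623. Book value $748,484.
Year 2: 5,974 × $37 = $221,038. Book value $527,446.
Year 3: 573 × $37 = $21,201. Book value $506,245.
Year 4: 1,045 × $37 = $38,665. Book value $467,580.
Year 5: 4,119 × $37 = $152,403. Book value $315,177.
Accumulated through year 5 = $829,107 − $315,177 = $513,930.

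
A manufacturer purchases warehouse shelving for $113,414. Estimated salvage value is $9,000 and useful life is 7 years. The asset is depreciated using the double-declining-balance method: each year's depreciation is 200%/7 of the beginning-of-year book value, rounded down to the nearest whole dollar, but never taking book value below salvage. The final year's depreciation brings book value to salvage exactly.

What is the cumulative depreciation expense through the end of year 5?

$92,325

Depreciable base = $113,414 − $9,000 = $104,414.
Year 1: ⌊$113,414 × 200%/7⌋ = $32,404. Book value $81,010.
Year 2: ⌊$81,010 × 200%/7⌋ = $23,145. Book value $57,865.
Year 3: ⌊$57,865 × 200%/7⌋ = $16,532. Book value $41,333.
Year 4: ⌊$41,333 × 200%/7⌋ = $11,809. Book value $29,524.
Year 5: ⌊$29,524 × 200%/7⌋ = $8,435. Book value $21,089.
Accumulated through year 5 = $113,414 − $21,089 = $92,325.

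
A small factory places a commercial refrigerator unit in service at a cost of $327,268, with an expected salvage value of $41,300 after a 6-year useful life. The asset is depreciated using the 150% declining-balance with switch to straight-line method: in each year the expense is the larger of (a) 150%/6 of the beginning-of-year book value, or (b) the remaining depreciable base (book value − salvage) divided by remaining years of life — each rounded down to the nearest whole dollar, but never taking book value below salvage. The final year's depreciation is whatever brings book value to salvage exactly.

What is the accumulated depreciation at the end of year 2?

Depreciable base = $327,268 − $41,300 = $285,968.
Year 1: DB = ⌊$327,268 × 150%/6⌋ = $81,817; SL = ⌊$285,968/6⌋ = $47,661 → take DB $81,817. Book value $245,451.
Year 2: DB = ⌊$245,451 × 150%/6⌋ = $61,362; SL = ⌊$204,151/5⌋ = $40,830 → take DB $61,362. Book value $184,089.
Accumulated through year 2 = $327,268 − $184,089 = $143,179.

$143,179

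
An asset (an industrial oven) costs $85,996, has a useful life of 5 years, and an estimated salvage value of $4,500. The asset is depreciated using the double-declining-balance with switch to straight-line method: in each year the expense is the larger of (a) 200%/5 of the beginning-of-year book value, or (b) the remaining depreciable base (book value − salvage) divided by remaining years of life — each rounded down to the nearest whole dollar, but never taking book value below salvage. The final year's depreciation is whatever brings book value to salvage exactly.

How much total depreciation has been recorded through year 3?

$67,420

Depreciable base = $85,996 − $4,500 = $81,496.
Year 1: DB = ⌊$85,996 × 200%/5⌋ = $34,398; SL = ⌊$81,496/5⌋ = $16,299 → take DB $34,398. Book value $51,598.
Year 2: DB = ⌊$51,598 × 200%/5⌋ = $20,639; SL = ⌊$47,098/4⌋ = $11,774 → take DB $20,639. Book value $30,959.
Year 3: DB = ⌊$30,959 × 200%/5⌋ = $12,383; SL = ⌊$26,459/3⌋ = $8,819 → take DB $12,383. Book value $18,576.
Accumulated through year 3 = $85,996 − $18,576 = $67,420.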